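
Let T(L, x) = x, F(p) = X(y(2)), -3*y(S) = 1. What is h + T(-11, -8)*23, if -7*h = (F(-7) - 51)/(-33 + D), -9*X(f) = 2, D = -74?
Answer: -1240805/6741 ≈ -184.07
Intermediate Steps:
y(S) = -⅓ (y(S) = -⅓*1 = -⅓)
X(f) = -2/9 (X(f) = -⅑*2 = -2/9)
F(p) = -2/9
h = -461/6741 (h = -(-2/9 - 51)/(7*(-33 - 74)) = -(-461)/(63*(-107)) = -(-461)*(-1)/(63*107) = -⅐*461/963 = -461/6741 ≈ -0.068388)
h + T(-11, -8)*23 = -461/6741 - 8*23 = -461/6741 - 184 = -1240805/6741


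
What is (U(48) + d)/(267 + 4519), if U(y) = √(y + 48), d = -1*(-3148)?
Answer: 1574/2393 + 2*√6/2393 ≈ 0.65980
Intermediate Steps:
d = 3148
U(y) = √(48 + y)
(U(48) + d)/(267 + 4519) = (√(48 + 48) + 3148)/(267 + 4519) = (√96 + 3148)/4786 = (4*√6 + 3148)*(1/4786) = (3148 + 4*√6)*(1/4786) = 1574/2393 + 2*√6/2393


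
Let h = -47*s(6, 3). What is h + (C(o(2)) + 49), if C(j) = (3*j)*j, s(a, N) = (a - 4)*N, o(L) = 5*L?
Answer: 67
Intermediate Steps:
s(a, N) = N*(-4 + a) (s(a, N) = (-4 + a)*N = N*(-4 + a))
C(j) = 3*j**2
h = -282 (h = -141*(-4 + 6) = -141*2 = -47*6 = -282)
h + (C(o(2)) + 49) = -282 + (3*(5*2)**2 + 49) = -282 + (3*10**2 + 49) = -282 + (3*100 + 49) = -282 + (300 + 49) = -282 + 349 = 67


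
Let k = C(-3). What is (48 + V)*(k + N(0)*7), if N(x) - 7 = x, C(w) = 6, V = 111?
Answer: 8745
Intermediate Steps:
k = 6
N(x) = 7 + x
(48 + V)*(k + N(0)*7) = (48 + 111)*(6 + (7 + 0)*7) = 159*(6 + 7*7) = 159*(6 + 49) = 159*55 = 8745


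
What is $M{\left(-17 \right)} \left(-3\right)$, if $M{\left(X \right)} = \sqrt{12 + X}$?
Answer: $- 3 i \sqrt{5} \approx - 6.7082 i$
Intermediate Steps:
$M{\left(-17 \right)} \left(-3\right) = \sqrt{12 - 17} \left(-3\right) = \sqrt{-5} \left(-3\right) = i \sqrt{5} \left(-3\right) = - 3 i \sqrt{5}$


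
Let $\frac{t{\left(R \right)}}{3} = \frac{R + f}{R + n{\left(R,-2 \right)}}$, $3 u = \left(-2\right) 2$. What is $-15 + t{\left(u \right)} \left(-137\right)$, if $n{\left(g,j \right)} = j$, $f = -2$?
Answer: $-426$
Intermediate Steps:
$u = - \frac{4}{3}$ ($u = \frac{\left(-2\right) 2}{3} = \frac{1}{3} \left(-4\right) = - \frac{4}{3} \approx -1.3333$)
$t{\left(R \right)} = 3$ ($t{\left(R \right)} = 3 \frac{R - 2}{R - 2} = 3 \frac{-2 + R}{-2 + R} = 3 \cdot 1 = 3$)
$-15 + t{\left(u \right)} \left(-137\right) = -15 + 3 \left(-137\right) = -15 - 411 = -426$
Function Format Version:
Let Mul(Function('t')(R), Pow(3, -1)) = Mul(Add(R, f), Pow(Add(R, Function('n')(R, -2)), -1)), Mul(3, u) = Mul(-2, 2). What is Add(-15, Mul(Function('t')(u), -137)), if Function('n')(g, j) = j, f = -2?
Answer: -426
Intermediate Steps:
u = Rational(-4, 3) (u = Mul(Rational(1, 3), Mul(-2, 2)) = Mul(Rational(1, 3), -4) = Rational(-4, 3) ≈ -1.3333)
Function('t')(R) = 3 (Function('t')(R) = Mul(3, Mul(Add(R, -2), Pow(Add(R, -2), -1))) = Mul(3, Mul(Add(-2, R), Pow(Add(-2, R), -1))) = Mul(3, 1) = 3)
Add(-15, Mul(Function('t')(u), -137)) = Add(-15, Mul(3, -137)) = Add(-15, -411) = -426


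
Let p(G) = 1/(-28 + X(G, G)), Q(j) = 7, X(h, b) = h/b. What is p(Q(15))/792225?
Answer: -1/21390075 ≈ -4.6751e-8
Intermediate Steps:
p(G) = -1/27 (p(G) = 1/(-28 + G/G) = 1/(-28 + 1) = 1/(-27) = -1/27)
p(Q(15))/792225 = -1/27/792225 = -1/27*1/792225 = -1/21390075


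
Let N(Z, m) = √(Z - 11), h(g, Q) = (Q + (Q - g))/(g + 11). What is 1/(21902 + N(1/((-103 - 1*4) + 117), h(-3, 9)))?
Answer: 219020/4796976149 - I*√1090/4796976149 ≈ 4.5658e-5 - 6.8825e-9*I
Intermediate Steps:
h(g, Q) = (-g + 2*Q)/(11 + g)
N(Z, m) = √(-11 + Z)
1/(21902 + N(1/((-103 - 1*4) + 117), h(-3, 9))) = 1/(21902 + √(-11 + 1/((-103 - 1*4) + 117))) = 1/(21902 + √(-11 + 1/((-103 - 4) + 117))) = 1/(21902 + √(-11 + 1/(-107 + 117))) = 1/(21902 + √(-11 + 1/10)) = 1/(21902 + √(-11 + ⅒)) = 1/(21902 + √(-109/10)) = 1/(21902 + I*√1090/10)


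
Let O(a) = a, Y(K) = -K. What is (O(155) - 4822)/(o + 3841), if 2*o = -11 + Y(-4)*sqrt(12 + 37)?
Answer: -9334/7699 ≈ -1.2124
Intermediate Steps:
o = 17/2 (o = (-11 + (-1*(-4))*sqrt(12 + 37))/2 = (-11 + 4*sqrt(49))/2 = (-11 + 4*7)/2 = (-11 + 28)/2 = (1/2)*17 = 17/2 ≈ 8.5000)
(O(155) - 4822)/(o + 3841) = (155 - 4822)/(17/2 + 3841) = -4667/7699/2 = -4667*2/7699 = -9334/7699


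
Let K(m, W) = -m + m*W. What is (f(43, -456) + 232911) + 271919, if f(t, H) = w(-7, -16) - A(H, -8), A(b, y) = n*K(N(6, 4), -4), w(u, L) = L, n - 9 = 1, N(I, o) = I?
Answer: 505114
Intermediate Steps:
K(m, W) = -m + W*m
n = 10 (n = 9 + 1 = 10)
A(b, y) = -300 (A(b, y) = 10*(6*(-1 - 4)) = 10*(6*(-5)) = 10*(-30) = -300)
f(t, H) = 284 (f(t, H) = -16 - 1*(-300) = -16 + 300 = 284)
(f(43, -456) + 232911) + 271919 = (284 + 232911) + 271919 = 233195 + 271919 = 505114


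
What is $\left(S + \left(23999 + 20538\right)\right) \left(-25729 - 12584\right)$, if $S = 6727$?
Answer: $-1964077632$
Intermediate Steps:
$\left(S + \left(23999 + 20538\right)\right) \left(-25729 - 12584\right) = \left(6727 + \left(23999 + 20538\right)\right) \left(-25729 - 12584\right) = \left(6727 + 44537\right) \left(-38313\right) = 51264 \left(-38313\right) = -1964077632$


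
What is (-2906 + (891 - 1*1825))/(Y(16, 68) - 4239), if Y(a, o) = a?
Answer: 3840/4223 ≈ 0.90931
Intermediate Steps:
(-2906 + (891 - 1*1825))/(Y(16, 68) - 4239) = (-2906 + (891 - 1*1825))/(16 - 4239) = (-2906 + (891 - 1825))/(-4223) = (-2906 - 934)*(-1/4223) = -3840*(-1/4223) = 3840/4223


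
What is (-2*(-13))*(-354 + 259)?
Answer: -2470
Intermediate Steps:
(-2*(-13))*(-354 + 259) = 26*(-95) = -2470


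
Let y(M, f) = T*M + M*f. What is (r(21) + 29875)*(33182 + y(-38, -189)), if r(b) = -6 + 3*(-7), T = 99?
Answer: 1092496496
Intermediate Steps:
y(M, f) = 99*M + M*f
r(b) = -27 (r(b) = -6 - 21 = -27)
(r(21) + 29875)*(33182 + y(-38, -189)) = (-27 + 29875)*(33182 - 38*(99 - 189)) = 29848*(33182 - 38*(-90)) = 29848*(33182 + 3420) = 29848*36602 = 1092496496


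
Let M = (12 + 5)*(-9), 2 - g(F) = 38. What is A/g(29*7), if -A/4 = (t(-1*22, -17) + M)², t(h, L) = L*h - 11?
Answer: 4900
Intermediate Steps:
g(F) = -36 (g(F) = 2 - 1*38 = 2 - 38 = -36)
t(h, L) = -11 + L*h
M = -153 (M = 17*(-9) = -153)
A = -176400 (A = -4*((-11 - (-17)*22) - 153)² = -4*((-11 - 17*(-22)) - 153)² = -4*((-11 + 374) - 153)² = -4*(363 - 153)² = -4*210² = -4*44100 = -176400)
A/g(29*7) = -176400/(-36) = -176400*(-1/36) = 4900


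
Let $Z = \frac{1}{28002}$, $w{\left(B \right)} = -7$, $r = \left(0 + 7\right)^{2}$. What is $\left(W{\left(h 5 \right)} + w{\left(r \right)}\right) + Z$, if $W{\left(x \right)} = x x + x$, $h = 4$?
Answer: $\frac{11564827}{28002} \approx 413.0$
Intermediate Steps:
$r = 49$ ($r = 7^{2} = 49$)
$W{\left(x \right)} = x + x^{2}$ ($W{\left(x \right)} = x^{2} + x = x + x^{2}$)
$Z = \frac{1}{28002} \approx 3.5712 \cdot 10^{-5}$
$\left(W{\left(h 5 \right)} + w{\left(r \right)}\right) + Z = \left(4 \cdot 5 \left(1 + 4 \cdot 5\right) - 7\right) + \frac{1}{28002} = \left(20 \left(1 + 20\right) - 7\right) + \frac{1}{28002} = \left(20 \cdot 21 - 7\right) + \frac{1}{28002} = \left(420 - 7\right) + \frac{1}{28002} = 413 + \frac{1}{28002} = \frac{11564827}{28002}$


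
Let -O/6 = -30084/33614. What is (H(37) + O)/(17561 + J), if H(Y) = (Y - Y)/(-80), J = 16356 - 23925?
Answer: 22563/41983886 ≈ 0.00053742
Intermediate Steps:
J = -7569
H(Y) = 0 (H(Y) = 0*(-1/80) = 0)
O = 90252/16807 (O = -(-180504)/33614 = -6*(-15042/16807) = 90252/16807 ≈ 5.3699)
(H(37) + O)/(17561 + J) = (0 + 90252/16807)/(17561 - 7569) = (90252/16807)/9992 = (90252/16807)*(1/9992) = 22563/41983886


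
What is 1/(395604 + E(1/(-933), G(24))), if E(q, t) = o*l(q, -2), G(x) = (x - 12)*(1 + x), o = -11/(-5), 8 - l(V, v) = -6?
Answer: 5/1978174 ≈ 2.5276e-6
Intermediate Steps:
l(V, v) = 14 (l(V, v) = 8 - 1*(-6) = 8 + 6 = 14)
o = 11/5 (o = -11*(-⅕) = 11/5 ≈ 2.2000)
G(x) = (1 + x)*(-12 + x) (G(x) = (-12 + x)*(1 + x) = (1 + x)*(-12 + x))
E(q, t) = 154/5 (E(q, t) = (11/5)*14 = 154/5)
1/(395604 + E(1/(-933), G(24))) = 1/(395604 + 154/5) = 1/(1978174/5) = 5/1978174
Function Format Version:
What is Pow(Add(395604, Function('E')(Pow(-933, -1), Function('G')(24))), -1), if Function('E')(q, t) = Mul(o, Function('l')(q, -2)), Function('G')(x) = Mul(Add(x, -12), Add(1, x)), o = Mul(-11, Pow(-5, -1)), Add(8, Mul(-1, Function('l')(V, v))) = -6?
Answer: Rational(5, 1978174) ≈ 2.5276e-6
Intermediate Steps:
Function('l')(V, v) = 14 (Function('l')(V, v) = Add(8, Mul(-1, -6)) = Add(8, 6) = 14)
o = Rational(11, 5) (o = Mul(-11, Rational(-1, 5)) = Rational(11, 5) ≈ 2.2000)
Function('G')(x) = Mul(Add(1, x), Add(-12, x)) (Function('G')(x) = Mul(Add(-12, x), Add(1, x)) = Mul(Add(1, x), Add(-12, x)))
Function('E')(q, t) = Rational(154, 5) (Function('E')(q, t) = Mul(Rational(11, 5), 14) = Rational(154, 5))
Pow(Add(395604, Function('E')(Pow(-933, -1), Function('G')(24))), -1) = Pow(Add(395604, Rational(154, 5)), -1) = Pow(Rational(1978174, 5), -1) = Rational(5, 1978174)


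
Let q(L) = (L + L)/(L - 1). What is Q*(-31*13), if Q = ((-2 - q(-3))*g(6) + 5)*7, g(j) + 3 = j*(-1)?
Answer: -205933/2 ≈ -1.0297e+5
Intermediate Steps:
q(L) = 2*L/(-1 + L) (q(L) = (2*L)/(-1 + L) = 2*L/(-1 + L))
g(j) = -3 - j (g(j) = -3 + j*(-1) = -3 - j)
Q = 511/2 (Q = ((-2 - 2*(-3)/(-1 - 3))*(-3 - 1*6) + 5)*7 = ((-2 - 2*(-3)/(-4))*(-3 - 6) + 5)*7 = ((-2 - 2*(-3)*(-1)/4)*(-9) + 5)*7 = ((-2 - 1*3/2)*(-9) + 5)*7 = ((-2 - 3/2)*(-9) + 5)*7 = (-7/2*(-9) + 5)*7 = (63/2 + 5)*7 = (73/2)*7 = 511/2 ≈ 255.50)
Q*(-31*13) = 511*(-31*13)/2 = (511/2)*(-403) = -205933/2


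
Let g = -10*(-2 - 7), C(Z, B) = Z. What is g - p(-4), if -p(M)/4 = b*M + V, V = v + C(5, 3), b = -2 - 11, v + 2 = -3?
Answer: 298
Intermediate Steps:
v = -5 (v = -2 - 3 = -5)
b = -13
V = 0 (V = -5 + 5 = 0)
g = 90 (g = -10*(-9) = 90)
p(M) = 52*M (p(M) = -4*(-13*M + 0) = -(-52)*M = 52*M)
g - p(-4) = 90 - 52*(-4) = 90 - 1*(-208) = 90 + 208 = 298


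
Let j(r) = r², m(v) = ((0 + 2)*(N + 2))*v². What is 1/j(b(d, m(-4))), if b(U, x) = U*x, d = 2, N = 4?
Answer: 1/147456 ≈ 6.7817e-6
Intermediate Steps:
m(v) = 12*v² (m(v) = ((0 + 2)*(4 + 2))*v² = (2*6)*v² = 12*v²)
1/j(b(d, m(-4))) = 1/((2*(12*(-4)²))²) = 1/((2*(12*16))²) = 1/((2*192)²) = 1/(384²) = 1/147456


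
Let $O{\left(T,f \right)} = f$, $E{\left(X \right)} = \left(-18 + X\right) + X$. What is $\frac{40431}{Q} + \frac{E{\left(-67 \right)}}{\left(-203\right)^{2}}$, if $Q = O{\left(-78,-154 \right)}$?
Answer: $- \frac{238020641}{906598} \approx -262.54$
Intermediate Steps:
$E{\left(X \right)} = -18 + 2 X$
$Q = -154$
$\frac{40431}{Q} + \frac{E{\left(-67 \right)}}{\left(-203\right)^{2}} = \frac{40431}{-154} + \frac{-18 + 2 \left(-67\right)}{\left(-203\right)^{2}} = 40431 \left(- \frac{1}{154}\right) + \frac{-18 - 134}{41209} = - \frac{40431}{154} - \frac{152}{41209} = - \frac{238020641}{906598}$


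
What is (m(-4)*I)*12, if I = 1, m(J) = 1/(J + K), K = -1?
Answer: -12/5 ≈ -2.4000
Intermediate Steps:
m(J) = 1/(-1 + J) (m(J) = 1/(J - 1) = 1/(-1 + J))
(m(-4)*I)*12 = (1/(-1 - 4))*12 = (1/(-5))*12 = -⅕*1*12 = -⅕*12 = -12/5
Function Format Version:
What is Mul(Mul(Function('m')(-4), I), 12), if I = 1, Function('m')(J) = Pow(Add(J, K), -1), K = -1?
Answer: Rational(-12, 5) ≈ -2.4000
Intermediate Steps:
Function('m')(J) = Pow(Add(-1, J), -1) (Function('m')(J) = Pow(Add(J, -1), -1) = Pow(Add(-1, J), -1))
Mul(Mul(Function('m')(-4), I), 12) = Mul(Mul(Pow(Add(-1, -4), -1), 1), 12) = Mul(Mul(Pow(-5, -1), 1), 12) = Mul(Mul(Rational(-1, 5), 1), 12) = Mul(Rational(-1, 5), 12) = Rational(-12, 5)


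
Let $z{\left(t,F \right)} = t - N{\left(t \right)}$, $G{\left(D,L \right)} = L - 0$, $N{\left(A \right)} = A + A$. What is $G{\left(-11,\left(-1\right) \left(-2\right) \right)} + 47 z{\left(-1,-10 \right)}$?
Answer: $49$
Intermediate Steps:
$N{\left(A \right)} = 2 A$
$G{\left(D,L \right)} = L$ ($G{\left(D,L \right)} = L + 0 = L$)
$z{\left(t,F \right)} = - t$ ($z{\left(t,F \right)} = t - 2 t = - t$)
$G{\left(-11,\left(-1\right) \left(-2\right) \right)} + 47 z{\left(-1,-10 \right)} = \left(-1\right) \left(-2\right) + 47 \left(\left(-1\right) \left(-1\right)\right) = 2 + 47 \cdot 1 = 2 + 47 = 49$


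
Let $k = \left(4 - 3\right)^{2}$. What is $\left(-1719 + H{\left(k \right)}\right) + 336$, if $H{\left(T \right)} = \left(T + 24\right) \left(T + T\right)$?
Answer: $-1333$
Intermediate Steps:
$k = 1$ ($k = 1^{2} = 1$)
$H{\left(T \right)} = 2 T \left(24 + T\right)$ ($H{\left(T \right)} = \left(24 + T\right) 2 T = 2 T \left(24 + T\right)$)
$\left(-1719 + H{\left(k \right)}\right) + 336 = \left(-1719 + 2 \cdot 1 \left(24 + 1\right)\right) + 336 = \left(-1719 + 2 \cdot 1 \cdot 25\right) + 336 = \left(-1719 + 50\right) + 336 = -1669 + 336 = -1333$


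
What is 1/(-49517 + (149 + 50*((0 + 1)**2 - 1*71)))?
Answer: -1/52868 ≈ -1.8915e-5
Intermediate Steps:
1/(-49517 + (149 + 50*((0 + 1)**2 - 1*71))) = 1/(-49517 + (149 + 50*(1**2 - 71))) = 1/(-49517 + (149 + 50*(1 - 71))) = 1/(-49517 + (149 + 50*(-70))) = 1/(-49517 + (149 - 3500)) = 1/(-49517 - 3351) = 1/(-52868) = -1/52868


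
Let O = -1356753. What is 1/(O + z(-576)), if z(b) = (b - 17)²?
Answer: -1/1005104 ≈ -9.9492e-7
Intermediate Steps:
z(b) = (-17 + b)²
1/(O + z(-576)) = 1/(-1356753 + (-17 - 576)²) = 1/(-1356753 + (-593)²) = 1/(-1356753 + 351649) = 1/(-1005104) = -1/1005104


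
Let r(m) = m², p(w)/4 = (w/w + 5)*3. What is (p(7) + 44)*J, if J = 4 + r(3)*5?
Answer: 5684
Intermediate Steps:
p(w) = 72 (p(w) = 4*((w/w + 5)*3) = 4*((1 + 5)*3) = 4*(6*3) = 4*18 = 72)
J = 49 (J = 4 + 3²*5 = 4 + 9*5 = 4 + 45 = 49)
(p(7) + 44)*J = (72 + 44)*49 = 116*49 = 5684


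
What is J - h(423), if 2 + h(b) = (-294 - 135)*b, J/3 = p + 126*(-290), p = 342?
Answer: 72875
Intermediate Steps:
J = -108594 (J = 3*(342 + 126*(-290)) = 3*(342 - 36540) = 3*(-36198) = -108594)
h(b) = -2 - 429*b (h(b) = -2 + (-294 - 135)*b = -2 - 429*b)
J - h(423) = -108594 - (-2 - 429*423) = -108594 - (-2 - 181467) = -108594 - 1*(-181469) = -108594 + 181469 = 72875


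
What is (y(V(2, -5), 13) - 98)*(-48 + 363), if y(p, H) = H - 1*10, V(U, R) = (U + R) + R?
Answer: -29925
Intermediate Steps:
V(U, R) = U + 2*R (V(U, R) = (R + U) + R = U + 2*R)
y(p, H) = -10 + H (y(p, H) = H - 10 = -10 + H)
(y(V(2, -5), 13) - 98)*(-48 + 363) = ((-10 + 13) - 98)*(-48 + 363) = (3 - 98)*315 = -95*315 = -29925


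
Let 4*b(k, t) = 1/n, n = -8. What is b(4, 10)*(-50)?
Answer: 25/16 ≈ 1.5625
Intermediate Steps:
b(k, t) = -1/32 (b(k, t) = (1/4)/(-8) = (1/4)*(-1/8) = -1/32)
b(4, 10)*(-50) = -1/32*(-50) = 25/16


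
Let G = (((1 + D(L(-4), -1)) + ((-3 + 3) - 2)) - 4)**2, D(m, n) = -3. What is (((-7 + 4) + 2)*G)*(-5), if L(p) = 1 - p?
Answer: 320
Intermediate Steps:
G = 64 (G = (((1 - 3) + ((-3 + 3) - 2)) - 4)**2 = ((-2 + (0 - 2)) - 4)**2 = ((-2 - 2) - 4)**2 = (-4 - 4)**2 = (-8)**2 = 64)
(((-7 + 4) + 2)*G)*(-5) = (((-7 + 4) + 2)*64)*(-5) = ((-3 + 2)*64)*(-5) = -1*64*(-5) = -64*(-5) = 320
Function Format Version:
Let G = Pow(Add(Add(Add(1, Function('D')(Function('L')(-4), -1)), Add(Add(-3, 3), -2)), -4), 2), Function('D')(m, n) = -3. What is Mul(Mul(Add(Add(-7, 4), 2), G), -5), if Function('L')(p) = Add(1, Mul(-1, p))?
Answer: 320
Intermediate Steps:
G = 64 (G = Pow(Add(Add(Add(1, -3), Add(Add(-3, 3), -2)), -4), 2) = Pow(Add(Add(-2, Add(0, -2)), -4), 2) = Pow(Add(Add(-2, -2), -4), 2) = Pow(Add(-4, -4), 2) = Pow(-8, 2) = 64)
Mul(Mul(Add(Add(-7, 4), 2), G), -5) = Mul(Mul(Add(Add(-7, 4), 2), 64), -5) = Mul(Mul(Add(-3, 2), 64), -5) = Mul(Mul(-1, 64), -5) = Mul(-64, -5) = 320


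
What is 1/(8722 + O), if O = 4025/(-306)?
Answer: 306/2664907 ≈ 0.00011483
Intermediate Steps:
O = -4025/306 (O = 4025*(-1/306) = -4025/306 ≈ -13.154)
1/(8722 + O) = 1/(8722 - 4025/306) = 1/(2664907/306) = 306/2664907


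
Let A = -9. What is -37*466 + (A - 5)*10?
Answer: -17382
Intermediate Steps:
-37*466 + (A - 5)*10 = -37*466 + (-9 - 5)*10 = -17242 - 14*10 = -17242 - 140 = -17382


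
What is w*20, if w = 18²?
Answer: 6480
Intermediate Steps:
w = 324
w*20 = 324*20 = 6480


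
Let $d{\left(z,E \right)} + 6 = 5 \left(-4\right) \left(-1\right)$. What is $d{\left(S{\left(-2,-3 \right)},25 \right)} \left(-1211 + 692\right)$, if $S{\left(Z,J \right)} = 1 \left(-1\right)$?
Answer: $-7266$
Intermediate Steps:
$S{\left(Z,J \right)} = -1$
$d{\left(z,E \right)} = 14$ ($d{\left(z,E \right)} = -6 + 5 \left(-4\right) \left(-1\right) = -6 - -20 = -6 + 20 = 14$)
$d{\left(S{\left(-2,-3 \right)},25 \right)} \left(-1211 + 692\right) = 14 \left(-1211 + 692\right) = 14 \left(-519\right) = -7266$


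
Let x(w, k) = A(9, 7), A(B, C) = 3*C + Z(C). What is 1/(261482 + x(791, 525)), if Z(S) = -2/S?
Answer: 7/1830519 ≈ 3.8241e-6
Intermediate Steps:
A(B, C) = -2/C + 3*C (A(B, C) = 3*C - 2/C = -2/C + 3*C)
x(w, k) = 145/7 (x(w, k) = -2/7 + 3*7 = -2*1/7 + 21 = -2/7 + 21 = 145/7)
1/(261482 + x(791, 525)) = 1/(261482 + 145/7) = 1/(1830519/7) = 7/1830519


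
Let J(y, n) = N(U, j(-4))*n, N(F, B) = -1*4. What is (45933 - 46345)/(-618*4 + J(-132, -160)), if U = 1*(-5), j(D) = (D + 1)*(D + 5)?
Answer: 103/458 ≈ 0.22489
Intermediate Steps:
j(D) = (1 + D)*(5 + D)
U = -5
N(F, B) = -4
J(y, n) = -4*n
(45933 - 46345)/(-618*4 + J(-132, -160)) = (45933 - 46345)/(-618*4 - 4*(-160)) = -412/(-2472 + 640) = -412/(-1832) = -412*(-1/1832) = 103/458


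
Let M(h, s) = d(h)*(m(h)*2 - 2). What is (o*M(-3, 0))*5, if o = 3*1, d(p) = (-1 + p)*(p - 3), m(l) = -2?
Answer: -2160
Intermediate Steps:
d(p) = (-1 + p)*(-3 + p)
M(h, s) = -18 - 6*h² + 24*h (M(h, s) = (3 + h² - 4*h)*(-2*2 - 2) = (3 + h² - 4*h)*(-4 - 2) = (3 + h² - 4*h)*(-6) = -18 - 6*h² + 24*h)
o = 3
(o*M(-3, 0))*5 = (3*(-18 - 6*(-3)² + 24*(-3)))*5 = (3*(-18 - 6*9 - 72))*5 = (3*(-18 - 54 - 72))*5 = (3*(-144))*5 = -432*5 = -2160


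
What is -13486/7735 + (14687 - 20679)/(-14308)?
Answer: -748008/564655 ≈ -1.3247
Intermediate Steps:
-13486/7735 + (14687 - 20679)/(-14308) = -13486*1/7735 - 5992*(-1/14308) = -13486/7735 + 214/511 = -748008/564655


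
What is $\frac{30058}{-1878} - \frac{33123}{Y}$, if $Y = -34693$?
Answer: $- \frac{490298600}{32576727} \approx -15.051$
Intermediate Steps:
$\frac{30058}{-1878} - \frac{33123}{Y} = \frac{30058}{-1878} - \frac{33123}{-34693} = 30058 \left(- \frac{1}{1878}\right) - - \frac{33123}{34693} = - \frac{15029}{939} + \frac{33123}{34693} = - \frac{490298600}{32576727}$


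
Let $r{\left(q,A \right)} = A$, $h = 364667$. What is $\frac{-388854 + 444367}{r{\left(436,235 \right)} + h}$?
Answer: $\frac{55513}{364902} \approx 0.15213$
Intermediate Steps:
$\frac{-388854 + 444367}{r{\left(436,235 \right)} + h} = \frac{-388854 + 444367}{235 + 364667} = \frac{55513}{364902}$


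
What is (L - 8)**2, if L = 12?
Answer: 16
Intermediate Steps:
(L - 8)**2 = (12 - 8)**2 = 4**2 = 16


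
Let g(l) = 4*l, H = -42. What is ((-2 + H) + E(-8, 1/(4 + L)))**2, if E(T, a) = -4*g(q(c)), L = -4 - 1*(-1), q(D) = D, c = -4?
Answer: 400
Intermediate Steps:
L = -3 (L = -4 + 1 = -3)
E(T, a) = 64 (E(T, a) = -16*(-4) = -4*(-16) = 64)
((-2 + H) + E(-8, 1/(4 + L)))**2 = ((-2 - 42) + 64)**2 = (-44 + 64)**2 = 20**2 = 400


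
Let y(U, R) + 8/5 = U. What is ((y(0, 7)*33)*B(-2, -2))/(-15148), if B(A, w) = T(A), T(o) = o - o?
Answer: 0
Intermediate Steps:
T(o) = 0
B(A, w) = 0
y(U, R) = -8/5 + U
((y(0, 7)*33)*B(-2, -2))/(-15148) = (((-8/5 + 0)*33)*0)/(-15148) = (-8/5*33*0)*(-1/15148) = -264/5*0*(-1/15148) = 0*(-1/15148) = 0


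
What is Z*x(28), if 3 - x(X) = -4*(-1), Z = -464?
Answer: 464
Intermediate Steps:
x(X) = -1 (x(X) = 3 - (-4)*(-1) = 3 - 1*4 = 3 - 4 = -1)
Z*x(28) = -464*(-1) = 464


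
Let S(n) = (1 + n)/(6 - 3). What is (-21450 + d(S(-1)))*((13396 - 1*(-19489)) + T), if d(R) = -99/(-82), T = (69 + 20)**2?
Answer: -35884816803/41 ≈ -8.7524e+8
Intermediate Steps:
S(n) = 1/3 + n/3 (S(n) = (1 + n)/3 = (1 + n)*(1/3) = 1/3 + n/3)
T = 7921 (T = 89**2 = 7921)
d(R) = 99/82 (d(R) = -99*(-1/82) = 99/82)
(-21450 + d(S(-1)))*((13396 - 1*(-19489)) + T) = (-21450 + 99/82)*((13396 - 1*(-19489)) + 7921) = -1758801*((13396 + 19489) + 7921)/82 = -1758801*(32885 + 7921)/82 = -1758801/82*40806 = -35884816803/41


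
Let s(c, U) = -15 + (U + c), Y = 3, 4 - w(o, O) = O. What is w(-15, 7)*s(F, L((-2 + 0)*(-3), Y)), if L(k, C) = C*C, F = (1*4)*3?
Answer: -18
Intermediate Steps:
w(o, O) = 4 - O
F = 12 (F = 4*3 = 12)
L(k, C) = C²
s(c, U) = -15 + U + c
w(-15, 7)*s(F, L((-2 + 0)*(-3), Y)) = (4 - 1*7)*(-15 + 3² + 12) = (4 - 7)*(-15 + 9 + 12) = -3*6 = -18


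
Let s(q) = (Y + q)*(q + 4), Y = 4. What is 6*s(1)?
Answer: 150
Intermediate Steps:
s(q) = (4 + q)² (s(q) = (4 + q)*(q + 4) = (4 + q)*(4 + q) = (4 + q)²)
6*s(1) = 6*(16 + 1² + 8*1) = 6*(16 + 1 + 8) = 6*25 = 150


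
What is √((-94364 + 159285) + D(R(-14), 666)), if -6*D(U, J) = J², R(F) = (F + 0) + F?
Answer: I*√9005 ≈ 94.895*I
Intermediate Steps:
R(F) = 2*F (R(F) = F + F = 2*F)
D(U, J) = -J²/6
√((-94364 + 159285) + D(R(-14), 666)) = √((-94364 + 159285) - ⅙*666²) = √(64921 - ⅙*443556) = √(64921 - 73926) = √(-9005) = I*√9005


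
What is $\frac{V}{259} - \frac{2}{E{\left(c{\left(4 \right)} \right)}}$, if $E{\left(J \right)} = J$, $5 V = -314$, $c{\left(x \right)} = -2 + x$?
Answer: $- \frac{1609}{1295} \approx -1.2425$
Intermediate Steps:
$V = - \frac{314}{5}$ ($V = \frac{1}{5} \left(-314\right) = - \frac{314}{5} \approx -62.8$)
$\frac{V}{259} - \frac{2}{E{\left(c{\left(4 \right)} \right)}} = - \frac{314}{5 \cdot 259} - \frac{2}{-2 + 4} = \left(- \frac{314}{5}\right) \frac{1}{259} - \frac{2}{2} = - \frac{314}{1295} - 1 = - \frac{1609}{1295}$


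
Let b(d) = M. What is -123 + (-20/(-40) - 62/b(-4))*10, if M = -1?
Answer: 502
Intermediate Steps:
b(d) = -1
-123 + (-20/(-40) - 62/b(-4))*10 = -123 + (-20/(-40) - 62/(-1))*10 = -123 + (-20*(-1/40) - 62*(-1))*10 = -123 + (1/2 + 62)*10 = -123 + (125/2)*10 = -123 + 625 = 502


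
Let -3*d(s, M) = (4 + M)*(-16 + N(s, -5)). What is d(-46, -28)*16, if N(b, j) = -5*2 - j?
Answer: -2688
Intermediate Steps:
N(b, j) = -10 - j
d(s, M) = 28 + 7*M (d(s, M) = -(4 + M)*(-16 + (-10 - 1*(-5)))/3 = -(4 + M)*(-16 + (-10 + 5))/3 = -(4 + M)*(-16 - 5)/3 = -(4 + M)*(-21)/3 = -(-84 - 21*M)/3 = 28 + 7*M)
d(-46, -28)*16 = (28 + 7*(-28))*16 = (28 - 196)*16 = -168*16 = -2688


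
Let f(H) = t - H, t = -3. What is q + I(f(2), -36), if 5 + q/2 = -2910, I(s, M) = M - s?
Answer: -5861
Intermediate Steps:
f(H) = -3 - H
q = -5830 (q = -10 + 2*(-2910) = -10 - 5820 = -5830)
q + I(f(2), -36) = -5830 + (-36 - (-3 - 1*2)) = -5830 + (-36 - (-3 - 2)) = -5830 + (-36 - 1*(-5)) = -5830 + (-36 + 5) = -5830 - 31 = -5861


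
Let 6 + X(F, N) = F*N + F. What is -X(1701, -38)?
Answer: 62943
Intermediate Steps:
X(F, N) = -6 + F + F*N (X(F, N) = -6 + (F*N + F) = -6 + (F + F*N) = -6 + F + F*N)
-X(1701, -38) = -(-6 + 1701 + 1701*(-38)) = -(-6 + 1701 - 64638) = -1*(-62943) = 62943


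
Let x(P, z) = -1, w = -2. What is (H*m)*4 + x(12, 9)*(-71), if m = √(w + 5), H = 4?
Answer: 71 + 16*√3 ≈ 98.713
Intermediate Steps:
m = √3 (m = √(-2 + 5) = √3 ≈ 1.7320)
(H*m)*4 + x(12, 9)*(-71) = (4*√3)*4 - 1*(-71) = 16*√3 + 71 = 71 + 16*√3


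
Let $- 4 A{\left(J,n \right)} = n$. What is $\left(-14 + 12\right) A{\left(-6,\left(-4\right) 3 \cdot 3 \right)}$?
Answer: $-18$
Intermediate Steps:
$A{\left(J,n \right)} = - \frac{n}{4}$
$\left(-14 + 12\right) A{\left(-6,\left(-4\right) 3 \cdot 3 \right)} = \left(-14 + 12\right) \left(- \frac{\left(-4\right) 3 \cdot 3}{4}\right) = - 2 \left(- \frac{\left(-12\right) 3}{4}\right) = - 2 \left(\left(- \frac{1}{4}\right) \left(-36\right)\right) = \left(-2\right) 9 = -18$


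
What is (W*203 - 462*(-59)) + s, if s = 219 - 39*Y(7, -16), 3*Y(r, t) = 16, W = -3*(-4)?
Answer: 29705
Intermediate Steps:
W = 12
Y(r, t) = 16/3 (Y(r, t) = (⅓)*16 = 16/3)
s = 11 (s = 219 - 39*16/3 = 219 - 208 = 11)
(W*203 - 462*(-59)) + s = (12*203 - 462*(-59)) + 11 = (2436 + 27258) + 11 = 29694 + 11 = 29705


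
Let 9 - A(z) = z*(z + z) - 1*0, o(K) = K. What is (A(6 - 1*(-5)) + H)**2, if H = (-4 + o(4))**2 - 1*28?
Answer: 68121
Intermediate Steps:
A(z) = 9 - 2*z**2 (A(z) = 9 - (z*(z + z) - 1*0) = 9 - (z*(2*z) + 0) = 9 - (2*z**2 + 0) = 9 - 2*z**2)
H = -28 (H = (-4 + 4)**2 - 1*28 = 0**2 - 28 = 0 - 28 = -28)
(A(6 - 1*(-5)) + H)**2 = ((9 - 2*(6 - 1*(-5))**2) - 28)**2 = ((9 - 2*(6 + 5)**2) - 28)**2 = ((9 - 2*11**2) - 28)**2 = ((9 - 2*121) - 28)**2 = ((9 - 242) - 28)**2 = (-233 - 28)**2 = (-261)**2 = 68121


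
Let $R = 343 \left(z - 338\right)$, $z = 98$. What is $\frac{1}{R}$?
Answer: $- \frac{1}{82320} \approx -1.2148 \cdot 10^{-5}$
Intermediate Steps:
$R = -82320$ ($R = 343 \left(98 - 338\right) = 343 \left(-240\right) = -82320$)
$\frac{1}{R} = \frac{1}{-82320} = - \frac{1}{82320}$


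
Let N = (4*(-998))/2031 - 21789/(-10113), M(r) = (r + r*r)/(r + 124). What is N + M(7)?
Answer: 552933907/896891631 ≈ 0.61650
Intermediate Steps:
M(r) = (r + r**2)/(124 + r)
N = 1294121/6846501 (N = -3992*1/2031 - 21789*(-1/10113) = -3992/2031 + 7263/3371 = 1294121/6846501 ≈ 0.18902)
N + M(7) = 1294121/6846501 + 7*(1 + 7)/(124 + 7) = 1294121/6846501 + 7*8/131 = 1294121/6846501 + 7*(1/131)*8 = 1294121/6846501 + 56/131 = 552933907/896891631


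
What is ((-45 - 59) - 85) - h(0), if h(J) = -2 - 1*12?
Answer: -175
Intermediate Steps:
h(J) = -14 (h(J) = -2 - 12 = -14)
((-45 - 59) - 85) - h(0) = ((-45 - 59) - 85) - 1*(-14) = (-104 - 85) + 14 = -189 + 14 = -175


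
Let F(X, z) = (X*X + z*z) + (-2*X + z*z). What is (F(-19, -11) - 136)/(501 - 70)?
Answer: 505/431 ≈ 1.1717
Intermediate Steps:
F(X, z) = X² - 2*X + 2*z² (F(X, z) = (X² + z²) + (-2*X + z²) = (X² + z²) + (z² - 2*X) = X² - 2*X + 2*z²)
(F(-19, -11) - 136)/(501 - 70) = (((-19)² - 2*(-19) + 2*(-11)²) - 136)/(501 - 70) = ((361 + 38 + 2*121) - 136)/431 = ((361 + 38 + 242) - 136)*(1/431) = (641 - 136)*(1/431) = 505*(1/431) = 505/431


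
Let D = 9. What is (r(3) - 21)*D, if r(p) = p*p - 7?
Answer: -171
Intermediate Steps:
r(p) = -7 + p² (r(p) = p² - 7 = -7 + p²)
(r(3) - 21)*D = ((-7 + 3²) - 21)*9 = ((-7 + 9) - 21)*9 = (2 - 21)*9 = -19*9 = -171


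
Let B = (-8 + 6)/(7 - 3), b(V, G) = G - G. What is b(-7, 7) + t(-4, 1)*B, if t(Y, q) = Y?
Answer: 2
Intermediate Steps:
b(V, G) = 0
B = -½ (B = -2/4 = -2*¼ = -½ ≈ -0.50000)
b(-7, 7) + t(-4, 1)*B = 0 - 4*(-½) = 0 + 2 = 2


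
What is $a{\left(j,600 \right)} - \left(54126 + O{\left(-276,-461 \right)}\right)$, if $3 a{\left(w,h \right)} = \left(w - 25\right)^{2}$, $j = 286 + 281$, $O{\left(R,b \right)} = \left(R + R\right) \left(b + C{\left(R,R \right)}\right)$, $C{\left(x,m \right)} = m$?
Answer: $- \frac{1089086}{3} \approx -3.6303 \cdot 10^{5}$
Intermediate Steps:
$O{\left(R,b \right)} = 2 R \left(R + b\right)$ ($O{\left(R,b \right)} = \left(R + R\right) \left(b + R\right) = 2 R \left(R + b\right)$)
$j = 567$
$a{\left(w,h \right)} = \frac{\left(-25 + w\right)^{2}}{3}$ ($a{\left(w,h \right)} = \frac{\left(w - 25\right)^{2}}{3} = \frac{\left(-25 + w\right)^{2}}{3}$)
$a{\left(j,600 \right)} - \left(54126 + O{\left(-276,-461 \right)}\right) = \frac{\left(-25 + 567\right)^{2}}{3} - \left(54126 + 2 \left(-276\right) \left(-276 - 461\right)\right) = \frac{542^{2}}{3} - \left(54126 + 2 \left(-276\right) \left(-737\right)\right) = \frac{1}{3} \cdot 293764 - 460950 = \frac{293764}{3} - 460950 = - \frac{1089086}{3}$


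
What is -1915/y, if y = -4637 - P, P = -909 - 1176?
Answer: 1915/2552 ≈ 0.75039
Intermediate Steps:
P = -2085
y = -2552 (y = -4637 - 1*(-2085) = -4637 + 2085 = -2552)
-1915/y = -1915/(-2552) = -1915*(-1/2552) = 1915/2552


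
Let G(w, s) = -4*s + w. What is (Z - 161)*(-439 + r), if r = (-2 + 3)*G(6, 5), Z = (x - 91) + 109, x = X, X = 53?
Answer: 40770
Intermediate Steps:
x = 53
G(w, s) = w - 4*s
Z = 71 (Z = (53 - 91) + 109 = -38 + 109 = 71)
r = -14 (r = (-2 + 3)*(6 - 4*5) = 1*(6 - 20) = 1*(-14) = -14)
(Z - 161)*(-439 + r) = (71 - 161)*(-439 - 14) = -90*(-453) = 40770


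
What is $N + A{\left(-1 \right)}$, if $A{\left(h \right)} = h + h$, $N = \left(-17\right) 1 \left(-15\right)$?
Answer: $253$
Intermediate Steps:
$N = 255$ ($N = \left(-17\right) \left(-15\right) = 255$)
$A{\left(h \right)} = 2 h$
$N + A{\left(-1 \right)} = 255 + 2 \left(-1\right) = 255 - 2 = 253$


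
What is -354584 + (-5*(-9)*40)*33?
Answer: -295184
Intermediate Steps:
-354584 + (-5*(-9)*40)*33 = -354584 + (45*40)*33 = -354584 + 1800*33 = -354584 + 59400 = -295184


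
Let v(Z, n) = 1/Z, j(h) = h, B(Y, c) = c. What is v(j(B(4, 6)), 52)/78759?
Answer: 1/472554 ≈ 2.1162e-6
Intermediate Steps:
v(j(B(4, 6)), 52)/78759 = 1/(6*78759) = (⅙)*(1/78759) = 1/472554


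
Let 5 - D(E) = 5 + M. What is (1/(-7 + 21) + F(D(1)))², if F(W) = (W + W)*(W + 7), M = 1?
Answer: 27889/196 ≈ 142.29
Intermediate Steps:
D(E) = -1 (D(E) = 5 - (5 + 1) = 5 - 1*6 = 5 - 6 = -1)
F(W) = 2*W*(7 + W) (F(W) = (2*W)*(7 + W) = 2*W*(7 + W))
(1/(-7 + 21) + F(D(1)))² = (1/(-7 + 21) + 2*(-1)*(7 - 1))² = (1/14 + 2*(-1)*6)² = (1/14 - 12)² = (-167/14)² = 27889/196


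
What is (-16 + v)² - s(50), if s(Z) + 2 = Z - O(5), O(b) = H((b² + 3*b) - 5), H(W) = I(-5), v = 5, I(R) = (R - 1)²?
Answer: 109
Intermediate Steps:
I(R) = (-1 + R)²
H(W) = 36 (H(W) = (-1 - 5)² = (-6)² = 36)
O(b) = 36
s(Z) = -38 + Z (s(Z) = -2 + (Z - 1*36) = -2 + (Z - 36) = -2 + (-36 + Z) = -38 + Z)
(-16 + v)² - s(50) = (-16 + 5)² - (-38 + 50) = (-11)² - 1*12 = 121 - 12 = 109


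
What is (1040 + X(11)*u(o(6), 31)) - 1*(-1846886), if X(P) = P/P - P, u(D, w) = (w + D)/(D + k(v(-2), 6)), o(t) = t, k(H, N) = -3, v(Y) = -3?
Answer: 5543408/3 ≈ 1.8478e+6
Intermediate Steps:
u(D, w) = (D + w)/(-3 + D) (u(D, w) = (w + D)/(D - 3) = (D + w)/(-3 + D))
X(P) = 1 - P
(1040 + X(11)*u(o(6), 31)) - 1*(-1846886) = (1040 + (1 - 1*11)*((6 + 31)/(-3 + 6))) - 1*(-1846886) = (1040 + (1 - 11)*(37/3)) + 1846886 = (1040 - 10*37/3) + 1846886 = (1040 - 370/3) + 1846886 = 2750/3 + 1846886 = 5543408/3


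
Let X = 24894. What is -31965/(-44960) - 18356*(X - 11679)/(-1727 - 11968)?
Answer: 145421187721/8209696 ≈ 17713.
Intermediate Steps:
-31965/(-44960) - 18356*(X - 11679)/(-1727 - 11968) = -31965/(-44960) - 18356*(24894 - 11679)/(-1727 - 11968) = -31965*(-1/44960) - 18356/((-13695/13215)) = 6393/8992 - 18356/((-13695*1/13215)) = 6393/8992 - 18356/(-913/881) = 6393/8992 - 18356*(-881/913) = 6393/8992 + 16171636/913 = 145421187721/8209696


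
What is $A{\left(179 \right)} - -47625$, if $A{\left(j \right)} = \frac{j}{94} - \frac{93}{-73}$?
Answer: $\frac{326824559}{6862} \approx 47628.0$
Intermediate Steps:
$A{\left(j \right)} = \frac{93}{73} + \frac{j}{94}$ ($A{\left(j \right)} = j \frac{1}{94} - - \frac{93}{73} = \frac{j}{94} + \frac{93}{73} = \frac{93}{73} + \frac{j}{94}$)
$A{\left(179 \right)} - -47625 = \left(\frac{93}{73} + \frac{1}{94} \cdot 179\right) - -47625 = \left(\frac{93}{73} + \frac{179}{94}\right) + 47625 = \frac{21809}{6862} + 47625 = \frac{326824559}{6862}$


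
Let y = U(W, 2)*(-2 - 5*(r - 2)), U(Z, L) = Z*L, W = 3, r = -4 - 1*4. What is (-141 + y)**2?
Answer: 21609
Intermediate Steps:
r = -8 (r = -4 - 4 = -8)
U(Z, L) = L*Z
y = 288 (y = (2*3)*(-2 - 5*(-8 - 2)) = 6*(-2 - 5*(-10)) = 6*(-2 + 50) = 6*48 = 288)
(-141 + y)**2 = (-141 + 288)**2 = 147**2 = 21609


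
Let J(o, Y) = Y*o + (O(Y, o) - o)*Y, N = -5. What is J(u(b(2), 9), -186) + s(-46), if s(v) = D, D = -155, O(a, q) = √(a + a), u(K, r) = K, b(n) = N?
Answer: -155 - 372*I*√93 ≈ -155.0 - 3587.4*I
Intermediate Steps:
b(n) = -5
O(a, q) = √2*√a (O(a, q) = √(2*a) = √2*√a)
J(o, Y) = Y*o + Y*(-o + √2*√Y) (J(o, Y) = Y*o + (√2*√Y - o)*Y = Y*o + (-o + √2*√Y)*Y = Y*o + Y*(-o + √2*√Y))
s(v) = -155
J(u(b(2), 9), -186) + s(-46) = √2*(-186)^(3/2) - 155 = √2*(-186*I*√186) - 155 = -372*I*√93 - 155 = -155 - 372*I*√93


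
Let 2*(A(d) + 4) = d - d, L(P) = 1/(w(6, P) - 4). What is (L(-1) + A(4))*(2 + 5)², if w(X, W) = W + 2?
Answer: -637/3 ≈ -212.33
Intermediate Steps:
w(X, W) = 2 + W
L(P) = 1/(-2 + P) (L(P) = 1/((2 + P) - 4) = 1/(-2 + P))
A(d) = -4 (A(d) = -4 + (d - d)/2 = -4 + (½)*0 = -4 + 0 = -4)
(L(-1) + A(4))*(2 + 5)² = (1/(-2 - 1) - 4)*(2 + 5)² = (1/(-3) - 4)*7² = (-⅓ - 4)*49 = -13/3*49 = -637/3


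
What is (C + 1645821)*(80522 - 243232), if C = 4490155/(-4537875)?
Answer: -48608151235463848/181515 ≈ -2.6779e+11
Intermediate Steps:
C = -898031/907575 (C = 4490155*(-1/4537875) = -898031/907575 ≈ -0.98948)
(C + 1645821)*(80522 - 243232) = (-898031/907575 + 1645821)*(80522 - 243232) = (1493705096044/907575)*(-162710) = -48608151235463848/181515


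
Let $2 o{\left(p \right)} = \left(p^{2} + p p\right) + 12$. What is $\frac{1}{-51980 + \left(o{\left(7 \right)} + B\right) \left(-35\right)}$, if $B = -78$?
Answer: $- \frac{1}{51175} \approx -1.9541 \cdot 10^{-5}$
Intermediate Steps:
$o{\left(p \right)} = 6 + p^{2}$ ($o{\left(p \right)} = \frac{\left(p^{2} + p p\right) + 12}{2} = \frac{\left(p^{2} + p^{2}\right) + 12}{2} = \frac{2 p^{2} + 12}{2} = \frac{12 + 2 p^{2}}{2} = 6 + p^{2}$)
$\frac{1}{-51980 + \left(o{\left(7 \right)} + B\right) \left(-35\right)} = \frac{1}{-51980 + \left(\left(6 + 7^{2}\right) - 78\right) \left(-35\right)} = \frac{1}{-51980 + \left(\left(6 + 49\right) - 78\right) \left(-35\right)} = \frac{1}{-51980 + \left(55 - 78\right) \left(-35\right)} = \frac{1}{-51980 - -805} = \frac{1}{-51980 + 805} = \frac{1}{-51175} = - \frac{1}{51175}$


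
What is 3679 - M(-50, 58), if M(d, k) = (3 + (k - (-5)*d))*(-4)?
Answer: 2923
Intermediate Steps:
M(d, k) = -12 - 20*d - 4*k (M(d, k) = (3 + (k + 5*d))*(-4) = (3 + k + 5*d)*(-4) = -12 - 20*d - 4*k)
3679 - M(-50, 58) = 3679 - (-12 - 20*(-50) - 4*58) = 3679 - (-12 + 1000 - 232) = 3679 - 1*756 = 3679 - 756 = 2923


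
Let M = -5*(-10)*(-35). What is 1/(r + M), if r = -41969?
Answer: -1/43719 ≈ -2.2873e-5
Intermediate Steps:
M = -1750 (M = 50*(-35) = -1750)
1/(r + M) = 1/(-41969 - 1750) = 1/(-43719) = -1/43719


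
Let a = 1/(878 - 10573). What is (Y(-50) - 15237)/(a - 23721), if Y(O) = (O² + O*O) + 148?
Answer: 97812855/229975096 ≈ 0.42532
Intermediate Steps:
a = -1/9695 (a = 1/(-9695) = -1/9695 ≈ -0.00010315)
Y(O) = 148 + 2*O² (Y(O) = (O² + O²) + 148 = 2*O² + 148 = 148 + 2*O²)
(Y(-50) - 15237)/(a - 23721) = ((148 + 2*(-50)²) - 15237)/(-1/9695 - 23721) = ((148 + 2*2500) - 15237)/(-229975096/9695) = ((148 + 5000) - 15237)*(-9695/229975096) = (5148 - 15237)*(-9695/229975096) = -10089*(-9695/229975096) = 97812855/229975096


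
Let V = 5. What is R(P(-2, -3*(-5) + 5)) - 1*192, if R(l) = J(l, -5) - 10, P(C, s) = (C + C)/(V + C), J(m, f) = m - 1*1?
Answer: -613/3 ≈ -204.33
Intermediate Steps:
J(m, f) = -1 + m (J(m, f) = m - 1 = -1 + m)
P(C, s) = 2*C/(5 + C) (P(C, s) = (C + C)/(5 + C) = (2*C)/(5 + C) = 2*C/(5 + C))
R(l) = -11 + l (R(l) = (-1 + l) - 10 = -11 + l)
R(P(-2, -3*(-5) + 5)) - 1*192 = (-11 + 2*(-2)/(5 - 2)) - 1*192 = (-11 + 2*(-2)/3) - 192 = (-11 + 2*(-2)*(⅓)) - 192 = (-11 - 4/3) - 192 = -37/3 - 192 = -613/3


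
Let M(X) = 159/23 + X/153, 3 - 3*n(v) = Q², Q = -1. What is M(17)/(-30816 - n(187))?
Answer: -727/3189525 ≈ -0.00022793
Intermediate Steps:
n(v) = ⅔ (n(v) = 1 - ⅓*(-1)² = 1 - ⅓*1 = 1 - ⅓ = ⅔)
M(X) = 159/23 + X/153 (M(X) = 159*(1/23) + X*(1/153) = 159/23 + X/153)
M(17)/(-30816 - n(187)) = (159/23 + (1/153)*17)/(-30816 - 1*⅔) = (159/23 + ⅑)/(-30816 - ⅔) = 1454/(207*(-92450/3)) = (1454/207)*(-3/92450) = -727/3189525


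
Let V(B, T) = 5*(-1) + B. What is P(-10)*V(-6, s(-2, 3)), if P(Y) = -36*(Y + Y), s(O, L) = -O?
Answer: -7920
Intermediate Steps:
V(B, T) = -5 + B
P(Y) = -72*Y
P(-10)*V(-6, s(-2, 3)) = (-72*(-10))*(-5 - 6) = 720*(-11) = -7920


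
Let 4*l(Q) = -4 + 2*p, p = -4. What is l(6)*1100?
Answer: -3300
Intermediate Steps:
l(Q) = -3 (l(Q) = (-4 + 2*(-4))/4 = (-4 - 8)/4 = (¼)*(-12) = -3)
l(6)*1100 = -3*1100 = -3300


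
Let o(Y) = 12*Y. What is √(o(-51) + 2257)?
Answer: √1645 ≈ 40.559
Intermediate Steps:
√(o(-51) + 2257) = √(12*(-51) + 2257) = √(-612 + 2257) = √1645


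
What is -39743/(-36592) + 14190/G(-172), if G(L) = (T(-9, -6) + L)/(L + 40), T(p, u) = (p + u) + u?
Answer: 68547413759/7062256 ≈ 9706.2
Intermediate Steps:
T(p, u) = p + 2*u
G(L) = (-21 + L)/(40 + L) (G(L) = ((-9 + 2*(-6)) + L)/(L + 40) = ((-9 - 12) + L)/(40 + L) = (-21 + L)/(40 + L))
-39743/(-36592) + 14190/G(-172) = -39743/(-36592) + 14190/(((-21 - 172)/(40 - 172))) = -39743*(-1/36592) + 14190/((-193/(-132))) = 39743/36592 + 14190/((-1/132*(-193))) = 39743/36592 + 14190/(193/132) = 39743/36592 + 14190*(132/193) = 39743/36592 + 1873080/193 = 68547413759/7062256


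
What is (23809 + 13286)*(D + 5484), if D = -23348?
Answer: -662665080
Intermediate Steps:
(23809 + 13286)*(D + 5484) = (23809 + 13286)*(-23348 + 5484) = 37095*(-17864) = -662665080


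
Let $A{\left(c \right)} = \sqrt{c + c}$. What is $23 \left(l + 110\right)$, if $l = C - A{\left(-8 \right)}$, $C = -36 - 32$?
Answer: $966 - 92 i \approx 966.0 - 92.0 i$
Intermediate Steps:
$C = -68$ ($C = -36 - 32 = -68$)
$A{\left(c \right)} = \sqrt{2} \sqrt{c}$ ($A{\left(c \right)} = \sqrt{2 c} = \sqrt{2} \sqrt{c}$)
$l = -68 - 4 i$ ($l = -68 - \sqrt{2} \sqrt{-8} = -68 - \sqrt{2} \cdot 2 i \sqrt{2} = -68 - 4 i \approx -68.0 - 4.0 i$)
$23 \left(l + 110\right) = 23 \left(\left(-68 - 4 i\right) + 110\right) = 23 \left(42 - 4 i\right) = 966 - 92 i$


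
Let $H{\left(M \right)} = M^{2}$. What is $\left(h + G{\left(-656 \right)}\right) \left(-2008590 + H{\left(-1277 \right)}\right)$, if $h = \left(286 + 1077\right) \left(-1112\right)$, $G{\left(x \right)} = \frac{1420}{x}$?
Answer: $\frac{93924129998479}{164} \approx 5.7271 \cdot 10^{11}$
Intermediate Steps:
$h = -1515656$ ($h = 1363 \left(-1112\right) = -1515656$)
$\left(h + G{\left(-656 \right)}\right) \left(-2008590 + H{\left(-1277 \right)}\right) = \left(-1515656 + \frac{1420}{-656}\right) \left(-2008590 + \left(-1277\right)^{2}\right) = \left(-1515656 + 1420 \left(- \frac{1}{656}\right)\right) \left(-2008590 + 1630729\right) = \left(-1515656 - \frac{355}{164}\right) \left(-377861\right) = \left(- \frac{248567939}{164}\right) \left(-377861\right) = \frac{93924129998479}{164}$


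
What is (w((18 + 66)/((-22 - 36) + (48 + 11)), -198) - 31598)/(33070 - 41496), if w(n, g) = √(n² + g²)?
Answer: 15799/4213 - 3*√1285/4213 ≈ 3.7245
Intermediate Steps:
w(n, g) = √(g² + n²)
(w((18 + 66)/((-22 - 36) + (48 + 11)), -198) - 31598)/(33070 - 41496) = (√((-198)² + ((18 + 66)/((-22 - 36) + (48 + 11)))²) - 31598)/(33070 - 41496) = (√(39204 + (84/(-58 + 59))²) - 31598)/(-8426) = (√(39204 + (84/1)²) - 31598)*(-1/8426) = (√(39204 + (84*1)²) - 31598)*(-1/8426) = (√(39204 + 84²) - 31598)*(-1/8426) = (√(39204 + 7056) - 31598)*(-1/8426) = (√46260 - 31598)*(-1/8426) = (6*√1285 - 31598)*(-1/8426) = (-31598 + 6*√1285)*(-1/8426) = 15799/4213 - 3*√1285/4213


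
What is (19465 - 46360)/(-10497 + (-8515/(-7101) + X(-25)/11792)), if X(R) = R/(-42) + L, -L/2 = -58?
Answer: 31528736537760/12304109638817 ≈ 2.5625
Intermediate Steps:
L = 116 (L = -2*(-58) = 116)
X(R) = 116 - R/42 (X(R) = R/(-42) + 116 = R*(-1/42) + 116 = -R/42 + 116 = 116 - R/42)
(19465 - 46360)/(-10497 + (-8515/(-7101) + X(-25)/11792)) = (19465 - 46360)/(-10497 + (-8515/(-7101) + (116 - 1/42*(-25))/11792)) = -26895/(-10497 + (-8515*(-1/7101) + (116 + 25/42)*(1/11792))) = -26895/(-10497 + (8515/7101 + (4897/42)*(1/11792))) = -26895/(-10497 + (8515/7101 + 4897/495264)) = -26895/(-10497 + 1417315519/1172289888) = -26895/(-12304109638817/1172289888) = -26895*(-1172289888/12304109638817) = 31528736537760/12304109638817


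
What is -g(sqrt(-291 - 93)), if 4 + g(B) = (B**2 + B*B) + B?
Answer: 772 - 8*I*sqrt(6) ≈ 772.0 - 19.596*I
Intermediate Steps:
g(B) = -4 + B + 2*B**2 (g(B) = -4 + ((B**2 + B*B) + B) = -4 + ((B**2 + B**2) + B) = -4 + (2*B**2 + B) = -4 + (B + 2*B**2) = -4 + B + 2*B**2)
-g(sqrt(-291 - 93)) = -(-4 + sqrt(-291 - 93) + 2*(sqrt(-291 - 93))**2) = -(-4 + sqrt(-384) + 2*(sqrt(-384))**2) = -(-4 + 8*I*sqrt(6) + 2*(8*I*sqrt(6))**2) = -(-4 + 8*I*sqrt(6) + 2*(-384)) = -(-4 + 8*I*sqrt(6) - 768) = -(-772 + 8*I*sqrt(6)) = 772 - 8*I*sqrt(6)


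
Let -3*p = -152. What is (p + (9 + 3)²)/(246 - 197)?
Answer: 584/147 ≈ 3.9728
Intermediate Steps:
p = 152/3 (p = -⅓*(-152) = 152/3 ≈ 50.667)
(p + (9 + 3)²)/(246 - 197) = (152/3 + (9 + 3)²)/(246 - 197) = (152/3 + 12²)/49 = (152/3 + 144)*(1/49) = (584/3)*(1/49) = 584/147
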